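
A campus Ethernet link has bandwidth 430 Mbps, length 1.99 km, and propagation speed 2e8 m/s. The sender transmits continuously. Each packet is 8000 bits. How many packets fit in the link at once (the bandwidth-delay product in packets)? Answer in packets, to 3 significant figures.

Propagation delay = 1990 / 200000000 = 9.95e-06 s.
BDP = R × t_prop = 430000000 × 9.95e-06 = 4278.5 bits.
In packets of 8000 bits: 0.535 packets.

0.535 packets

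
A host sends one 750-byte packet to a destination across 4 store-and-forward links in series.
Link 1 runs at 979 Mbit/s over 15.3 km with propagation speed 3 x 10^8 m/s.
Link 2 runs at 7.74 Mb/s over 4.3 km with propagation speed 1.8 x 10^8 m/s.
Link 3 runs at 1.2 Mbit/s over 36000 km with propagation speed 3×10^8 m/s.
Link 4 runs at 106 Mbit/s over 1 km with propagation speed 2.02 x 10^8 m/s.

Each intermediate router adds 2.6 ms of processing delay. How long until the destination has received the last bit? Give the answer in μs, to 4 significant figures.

L = 750 × 8 = 6000 bits.
Transmission delays (L/R per hop): 6.1287, 775.194, 5000, 56.6038 μs; sum = 5837.93 μs.
Propagation delays (d/s per hop): 51, 23.8889, 120000, 4.9505 μs; sum = 120080 μs.
Processing at 3 router(s): 3 × 2.6 ms = 7800 μs.
End-to-end = 133700 μs.

133700 μs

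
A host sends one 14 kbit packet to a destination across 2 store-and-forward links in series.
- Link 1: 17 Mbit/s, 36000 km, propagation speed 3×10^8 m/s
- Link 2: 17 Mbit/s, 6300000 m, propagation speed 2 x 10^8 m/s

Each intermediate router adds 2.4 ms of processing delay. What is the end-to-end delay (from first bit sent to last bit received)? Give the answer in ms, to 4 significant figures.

L = 14000 bits.
Transmission delay per hop = L/R = 14000/17000000 = 0.823529 ms; 2 hops → 1.64706 ms.
Propagation delays (d/s per hop): 120, 31.5 ms; sum = 151.5 ms.
Processing at 1 router(s): 1 × 2.4 ms = 2.4 ms.
End-to-end = 155.5 ms.

155.5 ms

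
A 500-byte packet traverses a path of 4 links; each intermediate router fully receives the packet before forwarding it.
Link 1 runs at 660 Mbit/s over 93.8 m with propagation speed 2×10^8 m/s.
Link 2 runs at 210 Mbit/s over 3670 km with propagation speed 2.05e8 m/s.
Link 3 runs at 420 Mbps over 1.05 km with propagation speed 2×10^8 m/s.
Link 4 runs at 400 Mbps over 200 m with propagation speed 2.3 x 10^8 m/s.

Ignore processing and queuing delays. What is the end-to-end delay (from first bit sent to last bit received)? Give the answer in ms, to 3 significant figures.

L = 500 × 8 = 4000 bits.
Transmission delays (L/R per hop): 0.00606061, 0.0190476, 0.00952381, 0.01 ms; sum = 0.044632 ms.
Propagation delays (d/s per hop): 0.000469, 17.9024, 0.00525, 0.000869565 ms; sum = 17.909 ms.
End-to-end = 18.0 ms.

18.0 ms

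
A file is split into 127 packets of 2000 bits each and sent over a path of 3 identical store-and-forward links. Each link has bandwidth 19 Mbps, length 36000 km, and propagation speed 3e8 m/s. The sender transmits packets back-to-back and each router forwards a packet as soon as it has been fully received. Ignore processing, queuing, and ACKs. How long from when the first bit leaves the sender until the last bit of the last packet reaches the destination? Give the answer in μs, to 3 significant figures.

Per-hop transmission t_tx = L/R = 2000/19000000 = 105.263 μs.
Per-hop propagation t_prop = 36000000/300000000 = 120000 μs.
Pipeline fill: first packet needs 3·t_tx to clear all hops; remaining 126 packets each add one t_tx.
Total = (3+127-1)·t_tx + 3·t_prop = 129·105.263 + 3·120000 = 374000 μs.

374000 μs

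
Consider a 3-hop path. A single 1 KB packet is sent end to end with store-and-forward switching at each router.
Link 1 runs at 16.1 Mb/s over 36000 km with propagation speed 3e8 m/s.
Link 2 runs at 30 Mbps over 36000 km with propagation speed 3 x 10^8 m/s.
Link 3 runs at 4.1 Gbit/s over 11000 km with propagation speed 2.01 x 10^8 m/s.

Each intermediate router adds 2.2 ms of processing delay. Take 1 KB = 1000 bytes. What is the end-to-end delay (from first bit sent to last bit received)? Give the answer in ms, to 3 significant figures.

L = 8000 bits.
Transmission delays (L/R per hop): 0.496894, 0.266667, 0.00195122 ms; sum = 0.765512 ms.
Propagation delays (d/s per hop): 120, 120, 54.7264 ms; sum = 294.726 ms.
Processing at 2 router(s): 2 × 2.2 ms = 4.4 ms.
End-to-end = 300 ms.

300 ms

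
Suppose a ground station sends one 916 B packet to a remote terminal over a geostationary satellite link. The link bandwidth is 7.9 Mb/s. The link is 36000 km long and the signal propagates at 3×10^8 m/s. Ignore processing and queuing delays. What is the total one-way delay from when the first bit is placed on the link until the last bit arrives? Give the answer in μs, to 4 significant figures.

L = 916 × 8 = 7328 bits.
Transmission delay = L/R = 7328 / 7900000 = 927.595 μs.
Propagation delay = d/s = 36000000 m / 300000000 m/s = 120000 μs.
Total = 120900 μs.

120900 μs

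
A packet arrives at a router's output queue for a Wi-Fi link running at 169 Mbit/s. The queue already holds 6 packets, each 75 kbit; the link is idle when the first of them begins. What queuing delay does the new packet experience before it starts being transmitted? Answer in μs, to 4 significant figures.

2663 μs

Each queued packet: L/R = 75000/169000000 = 443.787 μs.
6 queued → 2662.72 μs.
Queuing delay = 2663 μs.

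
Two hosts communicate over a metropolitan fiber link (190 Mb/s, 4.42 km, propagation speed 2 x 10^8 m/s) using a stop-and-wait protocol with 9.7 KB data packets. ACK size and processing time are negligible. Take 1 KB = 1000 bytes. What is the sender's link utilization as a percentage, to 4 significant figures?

t_tx = L/R = 77600/190000000 = 0.000408421 s.
t_prop = 4420/200000000 = 2.21e-05 s; RTT = 4.42e-05 s.
Cycle = t_tx + RTT = 0.000452621 s.
Utilization = t_tx / cycle = 0.000408421/0.000452621 = 90.23 %.

90.23 %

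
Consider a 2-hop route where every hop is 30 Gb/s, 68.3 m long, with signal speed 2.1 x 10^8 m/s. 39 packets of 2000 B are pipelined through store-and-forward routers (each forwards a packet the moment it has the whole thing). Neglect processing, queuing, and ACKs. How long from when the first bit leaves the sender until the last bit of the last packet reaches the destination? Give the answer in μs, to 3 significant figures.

Per-hop transmission t_tx = L/R = 16000/30000000000 = 0.533333 μs.
Per-hop propagation t_prop = 68.3/210000000 = 0.325238 μs.
Pipeline fill: first packet needs 2·t_tx to clear all hops; remaining 38 packets each add one t_tx.
Total = (2+39-1)·t_tx + 2·t_prop = 40·0.533333 + 2·0.325238 = 22.0 μs.

22.0 μs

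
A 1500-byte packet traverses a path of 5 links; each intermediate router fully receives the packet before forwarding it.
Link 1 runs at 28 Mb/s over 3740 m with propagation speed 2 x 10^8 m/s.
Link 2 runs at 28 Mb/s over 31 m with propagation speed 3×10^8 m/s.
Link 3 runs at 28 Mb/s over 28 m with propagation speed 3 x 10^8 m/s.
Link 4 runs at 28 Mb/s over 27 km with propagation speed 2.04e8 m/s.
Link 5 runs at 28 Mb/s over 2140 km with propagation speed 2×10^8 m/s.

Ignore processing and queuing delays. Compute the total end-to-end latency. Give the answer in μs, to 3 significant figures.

13000 μs

L = 1500 × 8 = 12000 bits.
Transmission delay per hop = L/R = 12000/28000000 = 428.571 μs; 5 hops → 2142.86 μs.
Propagation delays (d/s per hop): 18.7, 0.103333, 0.0933333, 132.353, 10700 μs; sum = 10851.2 μs.
End-to-end = 13000 μs.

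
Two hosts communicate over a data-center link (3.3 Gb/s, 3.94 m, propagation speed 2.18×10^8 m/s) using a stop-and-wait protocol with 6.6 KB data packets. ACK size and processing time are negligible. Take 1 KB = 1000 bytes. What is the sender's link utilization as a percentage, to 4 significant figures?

99.77 %

t_tx = L/R = 52800/3300000000 = 1.6e-05 s.
t_prop = 3.94/2.18e+08 = 1.80734e-08 s; RTT = 3.61468e-08 s.
Cycle = t_tx + RTT = 1.60361e-05 s.
Utilization = t_tx / cycle = 1.6e-05/1.60361e-05 = 99.77 %.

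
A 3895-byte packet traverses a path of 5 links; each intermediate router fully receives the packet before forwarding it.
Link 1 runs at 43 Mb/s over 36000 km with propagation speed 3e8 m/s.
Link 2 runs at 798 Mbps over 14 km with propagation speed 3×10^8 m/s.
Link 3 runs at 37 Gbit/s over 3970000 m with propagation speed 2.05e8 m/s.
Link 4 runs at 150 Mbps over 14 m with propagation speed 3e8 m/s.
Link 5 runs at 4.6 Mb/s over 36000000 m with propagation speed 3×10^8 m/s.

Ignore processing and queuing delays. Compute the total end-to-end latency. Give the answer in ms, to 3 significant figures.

L = 3895 × 8 = 31160 bits.
Transmission delays (L/R per hop): 0.724651, 0.0390476, 0.000842162, 0.207733, 6.77391 ms; sum = 7.74619 ms.
Propagation delays (d/s per hop): 120, 0.0466667, 19.3659, 4.66667e-05, 120 ms; sum = 259.413 ms.
End-to-end = 267 ms.

267 ms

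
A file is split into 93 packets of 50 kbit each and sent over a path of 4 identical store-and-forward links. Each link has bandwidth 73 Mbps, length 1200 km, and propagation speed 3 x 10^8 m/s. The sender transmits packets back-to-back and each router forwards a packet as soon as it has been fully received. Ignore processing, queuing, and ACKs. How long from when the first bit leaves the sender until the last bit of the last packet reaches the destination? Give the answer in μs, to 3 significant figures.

81800 μs

Per-hop transmission t_tx = L/R = 50000/73000000 = 684.932 μs.
Per-hop propagation t_prop = 1200000/300000000 = 4000 μs.
Pipeline fill: first packet needs 4·t_tx to clear all hops; remaining 92 packets each add one t_tx.
Total = (4+93-1)·t_tx + 4·t_prop = 96·684.932 + 4·4000 = 81800 μs.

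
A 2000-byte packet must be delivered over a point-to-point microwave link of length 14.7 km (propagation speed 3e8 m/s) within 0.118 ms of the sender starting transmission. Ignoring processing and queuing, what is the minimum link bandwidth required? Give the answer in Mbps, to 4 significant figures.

231.9 Mbps

L = 16000 bits.
Propagation delay = 14700 / 300000000 = 0.049 ms.
Transmission budget = 0.118 − 0.049 = 0.069 ms.
R ≥ L / t_tx = 16000 bits / 6.9e-05 s = 231.9 Mbps.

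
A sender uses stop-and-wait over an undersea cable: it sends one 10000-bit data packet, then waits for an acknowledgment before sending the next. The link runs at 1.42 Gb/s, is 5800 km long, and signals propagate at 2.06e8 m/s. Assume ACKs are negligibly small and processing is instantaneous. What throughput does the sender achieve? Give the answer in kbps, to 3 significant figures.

t_tx = L/R = 10000/1420000000 = 7.04225e-06 s.
t_prop = 5800000/206000000 = 0.0281553 s; RTT = 0.0563107 s.
Cycle = t_tx + RTT = 0.0563177 s.
Throughput = L / cycle = 10000 / 0.0563177 = 178 kbps.

178 kbps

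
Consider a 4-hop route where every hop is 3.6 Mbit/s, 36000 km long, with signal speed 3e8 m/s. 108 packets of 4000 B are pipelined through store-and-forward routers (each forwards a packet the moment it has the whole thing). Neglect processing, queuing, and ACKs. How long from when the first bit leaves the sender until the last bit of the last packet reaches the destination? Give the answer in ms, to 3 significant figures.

1470 ms

Per-hop transmission t_tx = L/R = 32000/3600000 = 8.88889 ms.
Per-hop propagation t_prop = 36000000/300000000 = 120 ms.
Pipeline fill: first packet needs 4·t_tx to clear all hops; remaining 107 packets each add one t_tx.
Total = (4+108-1)·t_tx + 4·t_prop = 111·8.88889 + 4·120 = 1470 ms.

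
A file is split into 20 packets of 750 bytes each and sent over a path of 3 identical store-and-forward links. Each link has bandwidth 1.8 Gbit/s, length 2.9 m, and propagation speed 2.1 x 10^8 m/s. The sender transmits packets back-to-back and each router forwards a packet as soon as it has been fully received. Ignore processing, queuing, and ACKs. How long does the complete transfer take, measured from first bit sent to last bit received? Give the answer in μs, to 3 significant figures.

73.4 μs

Per-hop transmission t_tx = L/R = 6000/1800000000 = 3.33333 μs.
Per-hop propagation t_prop = 2.9/210000000 = 0.0138095 μs.
Pipeline fill: first packet needs 3·t_tx to clear all hops; remaining 19 packets each add one t_tx.
Total = (3+20-1)·t_tx + 3·t_prop = 22·3.33333 + 3·0.0138095 = 73.4 μs.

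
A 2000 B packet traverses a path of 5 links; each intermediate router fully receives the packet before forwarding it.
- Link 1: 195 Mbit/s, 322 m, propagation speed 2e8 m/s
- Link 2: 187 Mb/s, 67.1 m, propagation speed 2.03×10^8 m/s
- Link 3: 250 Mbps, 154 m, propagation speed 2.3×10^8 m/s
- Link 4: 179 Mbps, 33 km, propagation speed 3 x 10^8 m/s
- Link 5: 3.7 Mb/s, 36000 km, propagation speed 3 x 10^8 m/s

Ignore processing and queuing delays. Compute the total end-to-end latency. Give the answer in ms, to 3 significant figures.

L = 2000 × 8 = 16000 bits.
Transmission delays (L/R per hop): 0.0820513, 0.0855615, 0.064, 0.0893855, 4.32432 ms; sum = 4.64532 ms.
Propagation delays (d/s per hop): 0.00161, 0.000330542, 0.000669565, 0.11, 120 ms; sum = 120.113 ms.
End-to-end = 125 ms.

125 ms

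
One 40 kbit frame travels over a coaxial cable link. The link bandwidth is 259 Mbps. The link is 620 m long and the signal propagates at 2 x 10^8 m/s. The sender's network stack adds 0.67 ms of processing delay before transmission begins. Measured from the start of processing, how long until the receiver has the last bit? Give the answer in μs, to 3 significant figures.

L = 40000 bits.
Transmission delay = L/R = 40000 / 259000000 = 154.44 μs.
Propagation delay = d/s = 620 m / 200000000 m/s = 3.1 μs.
Plus processing delay 0.67 ms = 670 μs.
Total = 828 μs.

828 μs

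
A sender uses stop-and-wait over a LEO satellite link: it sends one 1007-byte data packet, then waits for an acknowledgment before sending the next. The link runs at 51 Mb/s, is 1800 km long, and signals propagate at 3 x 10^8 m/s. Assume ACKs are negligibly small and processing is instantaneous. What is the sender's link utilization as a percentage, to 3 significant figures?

1.30 %

t_tx = L/R = 8056/51000000 = 0.000157961 s.
t_prop = 1800000/300000000 = 0.006 s; RTT = 0.012 s.
Cycle = t_tx + RTT = 0.012158 s.
Utilization = t_tx / cycle = 0.000157961/0.012158 = 1.30 %.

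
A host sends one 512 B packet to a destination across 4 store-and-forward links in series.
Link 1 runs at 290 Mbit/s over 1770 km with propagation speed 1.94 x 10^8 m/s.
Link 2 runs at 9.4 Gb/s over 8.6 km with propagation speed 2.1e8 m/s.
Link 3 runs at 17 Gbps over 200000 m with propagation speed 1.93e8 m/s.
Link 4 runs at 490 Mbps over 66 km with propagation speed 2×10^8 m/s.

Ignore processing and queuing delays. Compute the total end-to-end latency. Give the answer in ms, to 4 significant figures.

L = 512 × 8 = 4096 bits.
Transmission delays (L/R per hop): 0.0141241, 0.000435745, 0.000240941, 0.00835918 ms; sum = 0.02316 ms.
Propagation delays (d/s per hop): 9.12371, 0.0409524, 1.03627, 0.33 ms; sum = 10.5309 ms.
End-to-end = 10.55 ms.

10.55 ms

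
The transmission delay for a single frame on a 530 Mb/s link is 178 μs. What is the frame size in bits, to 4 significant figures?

94340 bits

L = R × t_tx = 530000000 b/s × 0.000178 s = 94340 bits.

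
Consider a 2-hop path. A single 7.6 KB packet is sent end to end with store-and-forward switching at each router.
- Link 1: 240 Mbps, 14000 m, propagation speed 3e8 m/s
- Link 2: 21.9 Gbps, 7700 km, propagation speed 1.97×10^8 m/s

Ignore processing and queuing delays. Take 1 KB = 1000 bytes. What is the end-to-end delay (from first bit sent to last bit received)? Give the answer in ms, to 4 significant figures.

39.39 ms

L = 60800 bits.
Transmission delays (L/R per hop): 0.253333, 0.00277626 ms; sum = 0.25611 ms.
Propagation delays (d/s per hop): 0.0466667, 39.0863 ms; sum = 39.133 ms.
End-to-end = 39.39 ms.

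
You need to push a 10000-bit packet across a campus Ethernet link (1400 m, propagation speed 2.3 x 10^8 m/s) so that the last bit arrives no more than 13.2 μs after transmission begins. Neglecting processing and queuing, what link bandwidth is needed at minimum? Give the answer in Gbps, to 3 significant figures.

1.41 Gbps

Propagation delay = 1400 / 2.3e+08 = 6.08696 μs.
Transmission budget = 13.2 − 6.08696 = 7.11304 μs.
R ≥ L / t_tx = 10000 bits / 7.11304e-06 s = 1.41 Gbps.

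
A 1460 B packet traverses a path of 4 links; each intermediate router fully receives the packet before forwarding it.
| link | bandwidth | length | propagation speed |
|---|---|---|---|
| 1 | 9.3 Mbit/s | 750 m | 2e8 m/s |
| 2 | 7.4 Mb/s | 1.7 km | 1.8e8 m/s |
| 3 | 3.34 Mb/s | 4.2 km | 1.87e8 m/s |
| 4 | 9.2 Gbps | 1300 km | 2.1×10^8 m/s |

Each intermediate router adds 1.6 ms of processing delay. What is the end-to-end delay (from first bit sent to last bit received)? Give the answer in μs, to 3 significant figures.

17400 μs

L = 1460 × 8 = 11680 bits.
Transmission delays (L/R per hop): 1255.91, 1578.38, 3497.01, 1.26957 μs; sum = 6332.57 μs.
Propagation delays (d/s per hop): 3.75, 9.44444, 22.4599, 6190.48 μs; sum = 6226.13 μs.
Processing at 3 router(s): 3 × 1.6 ms = 4800 μs.
End-to-end = 17400 μs.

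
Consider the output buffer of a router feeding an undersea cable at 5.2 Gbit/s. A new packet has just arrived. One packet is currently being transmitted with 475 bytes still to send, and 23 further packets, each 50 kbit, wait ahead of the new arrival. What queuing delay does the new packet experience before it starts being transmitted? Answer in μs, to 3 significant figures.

Each queued packet: L/R = 50000/5200000000 = 9.61538 μs.
23 queued → 221.154 μs.
Plus remaining 3800 bits of current packet: 0.730769 μs.
Queuing delay = 222 μs.

222 μs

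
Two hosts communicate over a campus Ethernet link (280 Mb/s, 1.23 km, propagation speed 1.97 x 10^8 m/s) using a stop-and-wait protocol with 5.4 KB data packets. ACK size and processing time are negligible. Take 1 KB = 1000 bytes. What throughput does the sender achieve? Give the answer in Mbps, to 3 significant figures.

259 Mbps

t_tx = L/R = 43200/280000000 = 0.000154286 s.
t_prop = 1230/197000000 = 6.24365e-06 s; RTT = 1.24873e-05 s.
Cycle = t_tx + RTT = 0.000166773 s.
Throughput = L / cycle = 43200 / 0.000166773 = 259 Mbps.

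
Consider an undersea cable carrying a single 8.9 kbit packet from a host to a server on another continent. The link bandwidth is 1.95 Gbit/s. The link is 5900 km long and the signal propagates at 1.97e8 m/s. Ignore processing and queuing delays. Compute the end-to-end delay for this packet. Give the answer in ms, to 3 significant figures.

30.0 ms

L = 8900 bits.
Transmission delay = L/R = 8900 / 1950000000 = 0.0045641 ms.
Propagation delay = d/s = 5900000 m / 197000000 m/s = 29.9492 ms.
Total = 30.0 ms.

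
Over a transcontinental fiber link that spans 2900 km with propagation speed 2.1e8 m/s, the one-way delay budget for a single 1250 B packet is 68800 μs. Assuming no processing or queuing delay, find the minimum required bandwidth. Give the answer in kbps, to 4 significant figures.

181.8 kbps

L = 10000 bits.
Propagation delay = 2900000 / 210000000 = 13809.5 μs.
Transmission budget = 68800 − 13809.5 = 54990.5 μs.
R ≥ L / t_tx = 10000 bits / 0.0549905 s = 181.8 kbps.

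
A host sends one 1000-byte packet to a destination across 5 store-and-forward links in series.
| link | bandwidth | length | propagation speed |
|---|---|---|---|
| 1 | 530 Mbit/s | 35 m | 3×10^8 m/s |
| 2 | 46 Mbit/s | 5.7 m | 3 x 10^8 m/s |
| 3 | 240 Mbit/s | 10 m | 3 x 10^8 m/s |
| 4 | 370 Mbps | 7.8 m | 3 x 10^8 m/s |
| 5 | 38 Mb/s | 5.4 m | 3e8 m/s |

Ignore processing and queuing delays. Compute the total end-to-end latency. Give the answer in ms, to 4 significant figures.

0.4547 ms

L = 1000 × 8 = 8000 bits.
Transmission delays (L/R per hop): 0.0150943, 0.173913, 0.0333333, 0.0216216, 0.210526 ms; sum = 0.454489 ms.
Propagation delays (d/s per hop): 0.000116667, 1.9e-05, 3.33333e-05, 2.6e-05, 1.8e-05 ms; sum = 0.000213 ms.
End-to-end = 0.4547 ms.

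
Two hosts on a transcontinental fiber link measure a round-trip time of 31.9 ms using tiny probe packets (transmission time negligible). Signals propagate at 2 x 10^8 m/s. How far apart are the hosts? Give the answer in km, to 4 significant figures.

3190 km

One-way propagation = RTT/2 = 15.95 ms.
d = s × t = 200000000 × 0.01595 = 3190 km.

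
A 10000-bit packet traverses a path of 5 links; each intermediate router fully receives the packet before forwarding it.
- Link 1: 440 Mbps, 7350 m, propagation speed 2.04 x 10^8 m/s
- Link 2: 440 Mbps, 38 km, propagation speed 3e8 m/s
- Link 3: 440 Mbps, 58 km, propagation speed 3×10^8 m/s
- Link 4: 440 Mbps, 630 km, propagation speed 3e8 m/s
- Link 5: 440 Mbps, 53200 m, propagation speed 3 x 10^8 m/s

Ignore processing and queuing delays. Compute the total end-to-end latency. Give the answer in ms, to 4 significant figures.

2.747 ms

Transmission delay per hop = L/R = 10000/440000000 = 0.0227273 ms; 5 hops → 0.113636 ms.
Propagation delays (d/s per hop): 0.0360294, 0.126667, 0.193333, 2.1, 0.177333 ms; sum = 2.63336 ms.
End-to-end = 2.747 ms.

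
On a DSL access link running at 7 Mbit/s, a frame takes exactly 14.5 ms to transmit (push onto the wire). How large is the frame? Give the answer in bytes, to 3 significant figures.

L = R × t_tx = 7000000 b/s × 0.0145 s = 101500 bits.
In bytes: 101500 / 8 = 12700 bytes.

12700 bytes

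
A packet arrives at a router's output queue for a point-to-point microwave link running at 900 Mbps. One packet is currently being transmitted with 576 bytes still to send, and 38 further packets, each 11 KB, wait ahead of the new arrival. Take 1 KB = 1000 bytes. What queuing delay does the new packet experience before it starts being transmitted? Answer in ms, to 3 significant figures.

3.72 ms

Each queued packet: L/R = 88000/900000000 = 0.0977778 ms.
38 queued → 3.71556 ms.
Plus remaining 4608 bits of current packet: 0.00512 ms.
Queuing delay = 3.72 ms.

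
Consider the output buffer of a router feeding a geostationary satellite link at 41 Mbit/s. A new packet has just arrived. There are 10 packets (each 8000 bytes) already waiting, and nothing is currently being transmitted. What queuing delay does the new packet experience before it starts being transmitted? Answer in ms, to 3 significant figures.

Each queued packet: L/R = 64000/41000000 = 1.56098 ms.
10 queued → 15.6098 ms.
Queuing delay = 15.6 ms.

15.6 ms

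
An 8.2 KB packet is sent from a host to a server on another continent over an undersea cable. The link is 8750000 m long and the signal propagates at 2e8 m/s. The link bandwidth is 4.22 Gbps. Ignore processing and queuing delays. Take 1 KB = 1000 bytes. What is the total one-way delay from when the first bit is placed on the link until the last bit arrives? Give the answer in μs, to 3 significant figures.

L = 65600 bits.
Transmission delay = L/R = 65600 / 4.22e+09 = 15.545 μs.
Propagation delay = d/s = 8750000 m / 200000000 m/s = 43750 μs.
Total = 43800 μs.

43800 μs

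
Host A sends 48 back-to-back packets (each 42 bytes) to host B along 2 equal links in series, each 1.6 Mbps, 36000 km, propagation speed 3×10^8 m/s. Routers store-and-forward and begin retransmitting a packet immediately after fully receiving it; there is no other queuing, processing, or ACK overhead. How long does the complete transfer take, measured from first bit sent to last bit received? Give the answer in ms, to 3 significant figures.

Per-hop transmission t_tx = L/R = 336/1600000 = 0.21 ms.
Per-hop propagation t_prop = 36000000/300000000 = 120 ms.
Pipeline fill: first packet needs 2·t_tx to clear all hops; remaining 47 packets each add one t_tx.
Total = (2+48-1)·t_tx + 2·t_prop = 49·0.21 + 2·120 = 250 ms.

250 ms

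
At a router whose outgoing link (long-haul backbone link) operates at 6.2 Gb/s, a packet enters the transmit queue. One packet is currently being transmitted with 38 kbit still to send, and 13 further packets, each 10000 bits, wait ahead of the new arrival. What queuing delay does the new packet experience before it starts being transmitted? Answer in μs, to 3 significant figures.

Each queued packet: L/R = 10000/6200000000 = 1.6129 μs.
13 queued → 20.9677 μs.
Plus remaining 38000 bits of current packet: 6.12903 μs.
Queuing delay = 27.1 μs.

27.1 μs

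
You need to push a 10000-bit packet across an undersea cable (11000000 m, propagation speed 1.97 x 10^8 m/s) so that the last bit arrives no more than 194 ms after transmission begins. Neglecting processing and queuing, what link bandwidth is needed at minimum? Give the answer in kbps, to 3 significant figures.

72.4 kbps

Propagation delay = 11000000 / 197000000 = 55.8376 ms.
Transmission budget = 194 − 55.8376 = 138.162 ms.
R ≥ L / t_tx = 10000 bits / 0.138162 s = 72.4 kbps.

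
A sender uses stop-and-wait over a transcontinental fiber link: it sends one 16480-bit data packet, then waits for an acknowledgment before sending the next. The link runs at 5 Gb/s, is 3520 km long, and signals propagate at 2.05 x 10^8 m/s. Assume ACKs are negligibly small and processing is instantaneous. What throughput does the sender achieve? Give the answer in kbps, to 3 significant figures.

t_tx = L/R = 16480/5000000000 = 3.296e-06 s.
t_prop = 3520000/2.05e+08 = 0.0171707 s; RTT = 0.0343415 s.
Cycle = t_tx + RTT = 0.0343448 s.
Throughput = L / cycle = 16480 / 0.0343448 = 480 kbps.

480 kbps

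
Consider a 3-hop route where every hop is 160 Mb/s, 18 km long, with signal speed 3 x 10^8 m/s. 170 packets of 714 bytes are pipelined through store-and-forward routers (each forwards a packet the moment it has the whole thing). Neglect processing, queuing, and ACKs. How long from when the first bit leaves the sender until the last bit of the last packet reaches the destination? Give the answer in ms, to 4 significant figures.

6.320 ms

Per-hop transmission t_tx = L/R = 5712/160000000 = 0.0357 ms.
Per-hop propagation t_prop = 18000/300000000 = 0.06 ms.
Pipeline fill: first packet needs 3·t_tx to clear all hops; remaining 169 packets each add one t_tx.
Total = (3+170-1)·t_tx + 3·t_prop = 172·0.0357 + 3·0.06 = 6.320 ms.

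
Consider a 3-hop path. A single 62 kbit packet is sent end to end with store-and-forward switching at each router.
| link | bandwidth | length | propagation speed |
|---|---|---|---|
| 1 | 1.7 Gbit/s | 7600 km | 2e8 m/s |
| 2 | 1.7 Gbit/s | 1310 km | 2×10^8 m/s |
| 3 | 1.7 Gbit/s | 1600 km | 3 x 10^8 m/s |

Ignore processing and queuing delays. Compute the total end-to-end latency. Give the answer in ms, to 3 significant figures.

50.0 ms

L = 62000 bits.
Transmission delay per hop = L/R = 62000/1700000000 = 0.0364706 ms; 3 hops → 0.109412 ms.
Propagation delays (d/s per hop): 38, 6.55, 5.33333 ms; sum = 49.8833 ms.
End-to-end = 50.0 ms.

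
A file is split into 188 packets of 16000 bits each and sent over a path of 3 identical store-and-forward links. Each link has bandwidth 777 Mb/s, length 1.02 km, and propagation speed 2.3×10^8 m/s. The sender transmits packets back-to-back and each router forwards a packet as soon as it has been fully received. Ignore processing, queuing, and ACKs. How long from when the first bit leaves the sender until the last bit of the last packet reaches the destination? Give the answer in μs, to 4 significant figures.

Per-hop transmission t_tx = L/R = 16000/777000000 = 20.592 μs.
Per-hop propagation t_prop = 1020/2.3e+08 = 4.43478 μs.
Pipeline fill: first packet needs 3·t_tx to clear all hops; remaining 187 packets each add one t_tx.
Total = (3+188-1)·t_tx + 3·t_prop = 190·20.592 + 3·4.43478 = 3926 μs.

3926 μs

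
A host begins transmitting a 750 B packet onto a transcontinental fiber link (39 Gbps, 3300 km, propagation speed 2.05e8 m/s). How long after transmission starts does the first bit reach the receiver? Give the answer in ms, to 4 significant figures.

16.10 ms

First bit experiences only propagation delay: d/s = 3300000/2.05e+08 = 16.10 ms.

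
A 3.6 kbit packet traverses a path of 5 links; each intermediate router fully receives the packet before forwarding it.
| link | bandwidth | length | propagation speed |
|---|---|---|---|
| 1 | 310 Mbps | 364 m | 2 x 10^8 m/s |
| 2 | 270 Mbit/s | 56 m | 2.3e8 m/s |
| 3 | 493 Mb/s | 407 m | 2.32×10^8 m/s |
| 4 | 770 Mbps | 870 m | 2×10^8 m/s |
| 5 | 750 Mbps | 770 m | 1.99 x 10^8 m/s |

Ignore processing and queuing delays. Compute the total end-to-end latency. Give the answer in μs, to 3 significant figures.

L = 3600 bits.
Transmission delays (L/R per hop): 11.6129, 13.3333, 7.30223, 4.67532, 4.8 μs; sum = 41.7238 μs.
Propagation delays (d/s per hop): 1.82, 0.243478, 1.75431, 4.35, 3.86935 μs; sum = 12.0371 μs.
End-to-end = 53.8 μs.

53.8 μs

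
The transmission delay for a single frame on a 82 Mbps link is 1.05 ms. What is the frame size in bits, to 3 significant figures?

86100 bits

L = R × t_tx = 82000000 b/s × 0.00105 s = 86100 bits.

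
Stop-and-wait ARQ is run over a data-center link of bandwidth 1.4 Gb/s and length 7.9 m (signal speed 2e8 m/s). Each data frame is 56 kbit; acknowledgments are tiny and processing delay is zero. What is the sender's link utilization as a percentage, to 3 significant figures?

t_tx = L/R = 56000/1400000000 = 4e-05 s.
t_prop = 7.9/200000000 = 3.95e-08 s; RTT = 7.9e-08 s.
Cycle = t_tx + RTT = 4.0079e-05 s.
Utilization = t_tx / cycle = 4e-05/4.0079e-05 = 99.8 %.

99.8 %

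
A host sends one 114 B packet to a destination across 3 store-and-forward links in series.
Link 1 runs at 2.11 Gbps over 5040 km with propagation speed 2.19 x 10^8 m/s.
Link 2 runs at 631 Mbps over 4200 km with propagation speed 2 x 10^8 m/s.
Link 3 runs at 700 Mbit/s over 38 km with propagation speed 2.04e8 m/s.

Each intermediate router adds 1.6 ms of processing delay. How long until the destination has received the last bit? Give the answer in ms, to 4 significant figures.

L = 114 × 8 = 912 bits.
Transmission delays (L/R per hop): 0.000432227, 0.00144532, 0.00130286 ms; sum = 0.00318041 ms.
Propagation delays (d/s per hop): 23.0137, 21, 0.186275 ms; sum = 44.2 ms.
Processing at 2 router(s): 2 × 1.6 ms = 3.2 ms.
End-to-end = 47.40 ms.

47.40 ms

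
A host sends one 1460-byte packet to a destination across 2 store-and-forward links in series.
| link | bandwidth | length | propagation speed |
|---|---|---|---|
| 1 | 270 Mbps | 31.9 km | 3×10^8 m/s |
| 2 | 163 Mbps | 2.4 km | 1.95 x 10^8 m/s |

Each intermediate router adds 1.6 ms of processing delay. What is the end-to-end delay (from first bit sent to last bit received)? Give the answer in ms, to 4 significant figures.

L = 1460 × 8 = 11680 bits.
Transmission delays (L/R per hop): 0.0432593, 0.0716564 ms; sum = 0.114916 ms.
Propagation delays (d/s per hop): 0.106333, 0.0123077 ms; sum = 0.118641 ms.
Processing at 1 router(s): 1 × 1.6 ms = 1.6 ms.
End-to-end = 1.834 ms.

1.834 ms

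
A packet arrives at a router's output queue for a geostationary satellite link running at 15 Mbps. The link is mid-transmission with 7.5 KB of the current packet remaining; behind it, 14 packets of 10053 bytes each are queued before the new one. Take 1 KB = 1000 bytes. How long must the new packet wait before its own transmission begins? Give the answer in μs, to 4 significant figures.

79060 μs

Each queued packet: L/R = 80424/15000000 = 5361.6 μs.
14 queued → 75062.4 μs.
Plus remaining 60000 bits of current packet: 4000 μs.
Queuing delay = 79060 μs.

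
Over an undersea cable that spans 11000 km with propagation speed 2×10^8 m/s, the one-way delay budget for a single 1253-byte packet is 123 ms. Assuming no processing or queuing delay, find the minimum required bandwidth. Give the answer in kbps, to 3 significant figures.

147 kbps

L = 10024 bits.
Propagation delay = 11000000 / 200000000 = 55 ms.
Transmission budget = 123 − 55 = 68 ms.
R ≥ L / t_tx = 10024 bits / 0.068 s = 147 kbps.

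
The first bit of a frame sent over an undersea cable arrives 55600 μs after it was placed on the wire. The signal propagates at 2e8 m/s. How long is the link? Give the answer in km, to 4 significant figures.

d = s × t_prop = 200000000 × 0.0556 = 11120 km.

11120 km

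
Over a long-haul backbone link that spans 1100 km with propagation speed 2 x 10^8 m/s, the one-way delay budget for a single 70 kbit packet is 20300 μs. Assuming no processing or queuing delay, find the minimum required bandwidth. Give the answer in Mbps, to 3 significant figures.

Propagation delay = 1100000 / 200000000 = 5500 μs.
Transmission budget = 20300 − 5500 = 14800 μs.
R ≥ L / t_tx = 70000 bits / 0.0148 s = 4.73 Mbps.

4.73 Mbps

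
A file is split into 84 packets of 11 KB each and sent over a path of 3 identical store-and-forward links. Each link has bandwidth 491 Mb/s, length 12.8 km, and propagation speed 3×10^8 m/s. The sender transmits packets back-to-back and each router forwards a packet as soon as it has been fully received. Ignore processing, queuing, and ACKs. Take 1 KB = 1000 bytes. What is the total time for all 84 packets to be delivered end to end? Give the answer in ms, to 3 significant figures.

15.5 ms

Per-hop transmission t_tx = L/R = 88000/491000000 = 0.179226 ms.
Per-hop propagation t_prop = 12800/300000000 = 0.0426667 ms.
Pipeline fill: first packet needs 3·t_tx to clear all hops; remaining 83 packets each add one t_tx.
Total = (3+84-1)·t_tx + 3·t_prop = 86·0.179226 + 3·0.0426667 = 15.5 ms.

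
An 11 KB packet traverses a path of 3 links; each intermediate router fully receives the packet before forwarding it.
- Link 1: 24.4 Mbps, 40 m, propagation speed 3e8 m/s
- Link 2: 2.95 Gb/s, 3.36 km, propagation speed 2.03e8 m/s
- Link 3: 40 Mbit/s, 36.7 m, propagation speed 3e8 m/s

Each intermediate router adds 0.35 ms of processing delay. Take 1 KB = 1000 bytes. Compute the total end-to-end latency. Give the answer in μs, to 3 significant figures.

6550 μs

L = 88000 bits.
Transmission delays (L/R per hop): 3606.56, 29.8305, 2200 μs; sum = 5836.39 μs.
Propagation delays (d/s per hop): 0.133333, 16.5517, 0.122333 μs; sum = 16.8074 μs.
Processing at 2 router(s): 2 × 0.35 ms = 700 μs.
End-to-end = 6550 μs.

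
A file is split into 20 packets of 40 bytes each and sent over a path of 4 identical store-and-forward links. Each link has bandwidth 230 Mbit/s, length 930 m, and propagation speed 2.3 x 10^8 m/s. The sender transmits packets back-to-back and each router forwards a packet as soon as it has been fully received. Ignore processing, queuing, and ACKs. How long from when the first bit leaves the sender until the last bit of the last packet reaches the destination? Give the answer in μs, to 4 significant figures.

48.17 μs

Per-hop transmission t_tx = L/R = 320/230000000 = 1.3913 μs.
Per-hop propagation t_prop = 930/2.3e+08 = 4.04348 μs.
Pipeline fill: first packet needs 4·t_tx to clear all hops; remaining 19 packets each add one t_tx.
Total = (4+20-1)·t_tx + 4·t_prop = 23·1.3913 + 4·4.04348 = 48.17 μs.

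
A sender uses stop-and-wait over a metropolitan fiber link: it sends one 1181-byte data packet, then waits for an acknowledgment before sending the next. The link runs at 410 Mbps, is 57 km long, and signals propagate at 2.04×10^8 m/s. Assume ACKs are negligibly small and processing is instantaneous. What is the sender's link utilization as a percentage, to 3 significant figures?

3.96 %

t_tx = L/R = 9448/410000000 = 2.30439e-05 s.
t_prop = 57000/204000000 = 0.000279412 s; RTT = 0.000558824 s.
Cycle = t_tx + RTT = 0.000581867 s.
Utilization = t_tx / cycle = 2.30439e-05/0.000581867 = 3.96 %.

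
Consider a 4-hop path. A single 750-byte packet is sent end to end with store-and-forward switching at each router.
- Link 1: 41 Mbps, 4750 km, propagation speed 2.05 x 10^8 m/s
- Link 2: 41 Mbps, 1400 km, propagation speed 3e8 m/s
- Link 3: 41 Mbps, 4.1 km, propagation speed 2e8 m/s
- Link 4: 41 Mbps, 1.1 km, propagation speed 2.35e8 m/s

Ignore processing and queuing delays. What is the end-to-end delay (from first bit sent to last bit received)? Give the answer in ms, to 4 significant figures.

L = 750 × 8 = 6000 bits.
Transmission delay per hop = L/R = 6000/41000000 = 0.146341 ms; 4 hops → 0.585366 ms.
Propagation delays (d/s per hop): 23.1707, 4.66667, 0.0205, 0.00468085 ms; sum = 27.8626 ms.
End-to-end = 28.45 ms.

28.45 ms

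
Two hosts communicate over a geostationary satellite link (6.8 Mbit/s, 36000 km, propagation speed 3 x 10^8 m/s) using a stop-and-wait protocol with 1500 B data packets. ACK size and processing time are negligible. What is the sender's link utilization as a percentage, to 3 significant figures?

t_tx = L/R = 12000/6800000 = 0.00176471 s.
t_prop = 36000000/300000000 = 0.12 s; RTT = 0.24 s.
Cycle = t_tx + RTT = 0.241765 s.
Utilization = t_tx / cycle = 0.00176471/0.241765 = 0.730 %.

0.730 %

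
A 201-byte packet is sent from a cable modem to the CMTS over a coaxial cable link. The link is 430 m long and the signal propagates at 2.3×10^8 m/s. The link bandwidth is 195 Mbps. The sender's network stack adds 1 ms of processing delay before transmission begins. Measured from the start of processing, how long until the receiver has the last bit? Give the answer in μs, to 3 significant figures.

L = 201 × 8 = 1608 bits.
Transmission delay = L/R = 1608 / 195000000 = 8.24615 μs.
Propagation delay = d/s = 430 m / 2.3e+08 m/s = 1.86957 μs.
Plus processing delay 1 ms = 1000 μs.
Total = 1010 μs.

1010 μs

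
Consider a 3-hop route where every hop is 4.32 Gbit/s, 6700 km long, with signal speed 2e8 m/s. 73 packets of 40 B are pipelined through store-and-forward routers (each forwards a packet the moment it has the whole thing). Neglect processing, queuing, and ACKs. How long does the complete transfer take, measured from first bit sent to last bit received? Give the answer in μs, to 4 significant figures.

Per-hop transmission t_tx = L/R = 320/4320000000 = 0.0740741 μs.
Per-hop propagation t_prop = 6700000/200000000 = 33500 μs.
Pipeline fill: first packet needs 3·t_tx to clear all hops; remaining 72 packets each add one t_tx.
Total = (3+73-1)·t_tx + 3·t_prop = 75·0.0740741 + 3·33500 = 100500 μs.

100500 μs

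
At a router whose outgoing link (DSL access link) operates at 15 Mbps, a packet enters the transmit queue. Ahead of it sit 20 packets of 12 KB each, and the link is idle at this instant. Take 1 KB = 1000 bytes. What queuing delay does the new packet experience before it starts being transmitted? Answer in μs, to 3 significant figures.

128000 μs

Each queued packet: L/R = 96000/15000000 = 6400 μs.
20 queued → 128000 μs.
Queuing delay = 128000 μs.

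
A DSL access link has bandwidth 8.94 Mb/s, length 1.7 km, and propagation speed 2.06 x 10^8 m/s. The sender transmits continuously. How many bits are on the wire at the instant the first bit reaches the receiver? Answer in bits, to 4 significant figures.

Propagation delay = 1700 / 206000000 = 8.25243e-06 s.
BDP = R × t_prop = 8940000 × 8.25243e-06 = 73.7767 bits.

73.78 bits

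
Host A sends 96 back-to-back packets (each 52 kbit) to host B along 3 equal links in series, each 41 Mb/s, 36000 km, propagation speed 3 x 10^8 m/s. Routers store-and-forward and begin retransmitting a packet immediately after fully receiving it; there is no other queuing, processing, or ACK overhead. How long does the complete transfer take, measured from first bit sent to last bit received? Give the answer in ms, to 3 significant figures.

484 ms

Per-hop transmission t_tx = L/R = 52000/41000000 = 1.26829 ms.
Per-hop propagation t_prop = 36000000/300000000 = 120 ms.
Pipeline fill: first packet needs 3·t_tx to clear all hops; remaining 95 packets each add one t_tx.
Total = (3+96-1)·t_tx + 3·t_prop = 98·1.26829 + 3·120 = 484 ms.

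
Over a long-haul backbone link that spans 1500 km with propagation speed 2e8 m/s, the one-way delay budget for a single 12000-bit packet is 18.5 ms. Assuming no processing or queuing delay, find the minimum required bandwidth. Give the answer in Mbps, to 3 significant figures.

Propagation delay = 1500000 / 200000000 = 7.5 ms.
Transmission budget = 18.5 − 7.5 = 11 ms.
R ≥ L / t_tx = 12000 bits / 0.011 s = 1.09 Mbps.

1.09 Mbps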